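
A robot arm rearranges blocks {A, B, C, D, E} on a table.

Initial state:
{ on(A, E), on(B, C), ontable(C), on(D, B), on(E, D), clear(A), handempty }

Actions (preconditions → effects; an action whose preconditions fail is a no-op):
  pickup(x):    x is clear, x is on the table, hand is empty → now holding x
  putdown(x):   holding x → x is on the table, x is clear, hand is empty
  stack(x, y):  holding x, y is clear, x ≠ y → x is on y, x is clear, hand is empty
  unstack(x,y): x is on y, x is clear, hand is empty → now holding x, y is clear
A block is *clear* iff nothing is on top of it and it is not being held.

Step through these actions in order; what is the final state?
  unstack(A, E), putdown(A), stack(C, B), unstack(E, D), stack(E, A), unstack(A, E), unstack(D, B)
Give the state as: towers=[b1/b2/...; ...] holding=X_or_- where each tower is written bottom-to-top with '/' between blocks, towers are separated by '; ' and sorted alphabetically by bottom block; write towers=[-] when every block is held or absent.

towers=[A/E; C/B] holding=D

step 1 (unstack(A, E)): towers=[C/B/D/E] holding=A
step 2 (putdown(A)): towers=[A; C/B/D/E] holding=-
step 3 (stack(C, B)) [no-op]: towers=[A; C/B/D/E] holding=-
step 4 (unstack(E, D)): towers=[A; C/B/D] holding=E
step 5 (stack(E, A)): towers=[A/E; C/B/D] holding=-
step 6 (unstack(A, E)) [no-op]: towers=[A/E; C/B/D] holding=-
step 7 (unstack(D, B)): towers=[A/E; C/B] holding=D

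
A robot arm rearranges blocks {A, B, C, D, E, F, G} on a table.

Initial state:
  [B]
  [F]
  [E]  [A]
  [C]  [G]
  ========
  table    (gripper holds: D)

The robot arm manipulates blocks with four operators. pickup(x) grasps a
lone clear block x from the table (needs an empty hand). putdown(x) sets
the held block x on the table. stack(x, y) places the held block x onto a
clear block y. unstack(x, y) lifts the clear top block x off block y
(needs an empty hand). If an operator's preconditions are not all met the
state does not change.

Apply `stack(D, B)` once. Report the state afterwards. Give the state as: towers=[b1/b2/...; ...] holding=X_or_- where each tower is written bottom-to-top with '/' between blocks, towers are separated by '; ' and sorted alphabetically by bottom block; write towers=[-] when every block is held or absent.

before: towers=[C/E/F/B; G/A] holding=D
pre[stack(D, B)]: holding(D) ok, clear(B) ok, D≠B ok
all met → apply stack(D, B)
after:  towers=[C/E/F/B/D; G/A] holding=-

towers=[C/E/F/B/D; G/A] holding=-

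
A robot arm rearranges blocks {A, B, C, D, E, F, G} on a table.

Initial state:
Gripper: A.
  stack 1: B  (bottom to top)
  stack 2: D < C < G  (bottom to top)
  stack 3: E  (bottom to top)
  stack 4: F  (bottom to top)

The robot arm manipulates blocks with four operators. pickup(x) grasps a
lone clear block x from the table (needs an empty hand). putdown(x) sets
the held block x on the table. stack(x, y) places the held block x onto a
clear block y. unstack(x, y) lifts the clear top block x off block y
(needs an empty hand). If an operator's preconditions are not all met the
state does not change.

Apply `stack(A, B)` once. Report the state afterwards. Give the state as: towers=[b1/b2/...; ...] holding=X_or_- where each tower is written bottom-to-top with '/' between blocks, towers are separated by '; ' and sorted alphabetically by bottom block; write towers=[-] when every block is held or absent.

before: towers=[B; D/C/G; E; F] holding=A
pre[stack(A, B)]: holding(A) ✓, clear(B) ✓, A≠B ✓
all met → apply stack(A, B)
after:  towers=[B/A; D/C/G; E; F] holding=-

towers=[B/A; D/C/G; E; F] holding=-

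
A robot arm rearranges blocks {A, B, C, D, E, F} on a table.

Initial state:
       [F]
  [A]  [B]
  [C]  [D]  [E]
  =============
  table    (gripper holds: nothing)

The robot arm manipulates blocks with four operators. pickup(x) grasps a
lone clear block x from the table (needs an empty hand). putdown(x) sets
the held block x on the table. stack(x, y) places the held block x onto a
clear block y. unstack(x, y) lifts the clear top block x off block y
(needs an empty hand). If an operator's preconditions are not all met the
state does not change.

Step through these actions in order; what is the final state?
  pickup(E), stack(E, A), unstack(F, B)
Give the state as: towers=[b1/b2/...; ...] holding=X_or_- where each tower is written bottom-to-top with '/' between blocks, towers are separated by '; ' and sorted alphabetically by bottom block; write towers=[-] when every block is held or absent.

step 1 (pickup(E)): towers=[C/A; D/B/F] holding=E
step 2 (stack(E, A)): towers=[C/A/E; D/B/F] holding=-
step 3 (unstack(F, B)): towers=[C/A/E; D/B] holding=F

towers=[C/A/E; D/B] holding=F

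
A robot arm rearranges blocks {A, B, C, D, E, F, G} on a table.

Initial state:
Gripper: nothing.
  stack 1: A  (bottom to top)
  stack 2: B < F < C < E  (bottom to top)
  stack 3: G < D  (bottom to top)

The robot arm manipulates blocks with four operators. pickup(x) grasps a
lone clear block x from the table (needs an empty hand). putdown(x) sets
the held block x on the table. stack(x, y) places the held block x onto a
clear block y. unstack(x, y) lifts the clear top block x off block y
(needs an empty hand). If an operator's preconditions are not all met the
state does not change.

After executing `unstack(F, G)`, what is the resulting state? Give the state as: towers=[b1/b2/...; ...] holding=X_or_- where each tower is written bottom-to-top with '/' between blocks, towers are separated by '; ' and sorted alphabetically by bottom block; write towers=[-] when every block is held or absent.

before: towers=[A; B/F/C/E; G/D] holding=-
pre[unstack(F, G)]: on(F,G) no, clear(F) no, handempty yes
on(F,G), clear(F) unmet → unstack(F, G) is a no-op
after:  towers=[A; B/F/C/E; G/D] holding=-

towers=[A; B/F/C/E; G/D] holding=-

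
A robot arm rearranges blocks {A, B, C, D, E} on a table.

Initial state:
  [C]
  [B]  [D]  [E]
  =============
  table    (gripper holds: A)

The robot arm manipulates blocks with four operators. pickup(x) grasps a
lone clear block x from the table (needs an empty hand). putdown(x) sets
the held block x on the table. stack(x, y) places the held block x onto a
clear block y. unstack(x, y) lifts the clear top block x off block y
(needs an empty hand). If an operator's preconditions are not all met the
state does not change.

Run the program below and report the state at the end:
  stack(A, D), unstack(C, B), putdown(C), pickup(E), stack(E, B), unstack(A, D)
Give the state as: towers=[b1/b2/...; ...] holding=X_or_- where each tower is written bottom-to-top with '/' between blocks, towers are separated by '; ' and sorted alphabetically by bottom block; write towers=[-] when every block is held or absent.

towers=[B/E; C; D] holding=A

step 1 (stack(A, D)): towers=[B/C; D/A; E] holding=-
step 2 (unstack(C, B)): towers=[B; D/A; E] holding=C
step 3 (putdown(C)): towers=[B; C; D/A; E] holding=-
step 4 (pickup(E)): towers=[B; C; D/A] holding=E
step 5 (stack(E, B)): towers=[B/E; C; D/A] holding=-
step 6 (unstack(A, D)): towers=[B/E; C; D] holding=A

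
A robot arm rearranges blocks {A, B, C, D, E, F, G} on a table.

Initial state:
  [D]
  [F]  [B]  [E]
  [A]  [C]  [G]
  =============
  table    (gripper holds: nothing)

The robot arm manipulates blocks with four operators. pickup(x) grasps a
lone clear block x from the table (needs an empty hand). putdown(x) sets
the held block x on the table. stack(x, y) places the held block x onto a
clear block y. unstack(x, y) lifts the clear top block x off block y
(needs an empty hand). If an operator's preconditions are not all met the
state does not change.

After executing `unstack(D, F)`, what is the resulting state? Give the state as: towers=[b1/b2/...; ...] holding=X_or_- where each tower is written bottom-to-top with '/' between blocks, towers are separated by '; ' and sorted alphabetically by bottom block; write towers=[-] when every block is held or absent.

before: towers=[A/F/D; C/B; G/E] holding=-
pre[unstack(D, F)]: on(D,F) yes, clear(D) yes, handempty yes
all met → apply unstack(D, F)
after:  towers=[A/F; C/B; G/E] holding=D

towers=[A/F; C/B; G/E] holding=D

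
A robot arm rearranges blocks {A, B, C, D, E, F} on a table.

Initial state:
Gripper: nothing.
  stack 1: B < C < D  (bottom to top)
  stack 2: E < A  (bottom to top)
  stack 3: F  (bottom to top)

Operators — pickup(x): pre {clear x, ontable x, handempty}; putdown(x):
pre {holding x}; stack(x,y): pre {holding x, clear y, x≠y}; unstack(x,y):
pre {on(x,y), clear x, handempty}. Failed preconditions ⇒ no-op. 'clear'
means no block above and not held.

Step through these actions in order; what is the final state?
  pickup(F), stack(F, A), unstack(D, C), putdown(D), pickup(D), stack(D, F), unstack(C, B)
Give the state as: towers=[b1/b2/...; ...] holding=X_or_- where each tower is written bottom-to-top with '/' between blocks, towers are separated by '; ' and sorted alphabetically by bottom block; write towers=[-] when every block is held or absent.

step 1 (pickup(F)): towers=[B/C/D; E/A] holding=F
step 2 (stack(F, A)): towers=[B/C/D; E/A/F] holding=-
step 3 (unstack(D, C)): towers=[B/C; E/A/F] holding=D
step 4 (putdown(D)): towers=[B/C; D; E/A/F] holding=-
step 5 (pickup(D)): towers=[B/C; E/A/F] holding=D
step 6 (stack(D, F)): towers=[B/C; E/A/F/D] holding=-
step 7 (unstack(C, B)): towers=[B; E/A/F/D] holding=C

towers=[B; E/A/F/D] holding=C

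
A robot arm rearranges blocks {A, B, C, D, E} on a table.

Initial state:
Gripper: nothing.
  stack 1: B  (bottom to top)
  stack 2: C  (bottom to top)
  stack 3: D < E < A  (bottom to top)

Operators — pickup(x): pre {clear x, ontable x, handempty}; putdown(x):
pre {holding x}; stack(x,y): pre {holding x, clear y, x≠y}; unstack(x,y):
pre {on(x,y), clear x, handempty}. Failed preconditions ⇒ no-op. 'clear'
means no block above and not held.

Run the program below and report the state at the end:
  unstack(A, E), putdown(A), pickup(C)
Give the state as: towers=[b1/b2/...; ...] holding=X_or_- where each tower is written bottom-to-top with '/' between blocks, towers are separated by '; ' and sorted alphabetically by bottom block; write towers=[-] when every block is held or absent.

towers=[A; B; D/E] holding=C

step 1 (unstack(A, E)): towers=[B; C; D/E] holding=A
step 2 (putdown(A)): towers=[A; B; C; D/E] holding=-
step 3 (pickup(C)): towers=[A; B; D/E] holding=C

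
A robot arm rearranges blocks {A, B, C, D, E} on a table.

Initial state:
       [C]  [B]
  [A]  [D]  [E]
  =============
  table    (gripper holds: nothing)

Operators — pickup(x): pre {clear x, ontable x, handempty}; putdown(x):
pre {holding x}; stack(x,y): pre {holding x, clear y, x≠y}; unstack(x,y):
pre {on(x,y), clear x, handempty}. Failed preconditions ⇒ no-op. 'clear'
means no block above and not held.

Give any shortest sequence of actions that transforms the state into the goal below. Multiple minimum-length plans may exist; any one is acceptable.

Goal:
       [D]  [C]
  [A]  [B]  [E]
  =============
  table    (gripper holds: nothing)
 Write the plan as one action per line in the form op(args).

unstack(B, E)
putdown(B)
unstack(C, D)
stack(C, E)
pickup(D)
stack(D, B)

step 1 (unstack(B, E)): towers=[A; D/C; E] holding=B
step 2 (putdown(B)): towers=[A; B; D/C; E] holding=-
step 3 (unstack(C, D)): towers=[A; B; D; E] holding=C
step 4 (stack(C, E)): towers=[A; B; D; E/C] holding=-
step 5 (pickup(D)): towers=[A; B; E/C] holding=D
step 6 (stack(D, B)): towers=[A; B/D; E/C] holding=-
goal check: towers=[A; B/D; E/C] holding=- — reached (length 6, optimal by BFS)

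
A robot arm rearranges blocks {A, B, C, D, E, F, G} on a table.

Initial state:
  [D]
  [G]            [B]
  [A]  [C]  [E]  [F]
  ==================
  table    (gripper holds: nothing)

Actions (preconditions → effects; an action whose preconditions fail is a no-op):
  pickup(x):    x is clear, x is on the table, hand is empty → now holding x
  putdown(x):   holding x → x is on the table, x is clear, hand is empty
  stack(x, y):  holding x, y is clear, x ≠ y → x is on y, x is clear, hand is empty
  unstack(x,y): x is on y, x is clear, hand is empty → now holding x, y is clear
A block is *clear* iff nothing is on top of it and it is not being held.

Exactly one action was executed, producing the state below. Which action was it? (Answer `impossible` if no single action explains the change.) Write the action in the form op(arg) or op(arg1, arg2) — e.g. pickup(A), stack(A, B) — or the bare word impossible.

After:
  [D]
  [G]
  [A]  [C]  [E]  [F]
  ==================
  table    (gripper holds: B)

unstack(B, F)

target: towers=[A/G/D; C; E; F] holding=B
     unstack(B, F) → towers=[A/G/D; C; E; F] holding=B  ← match
     unstack(D, G) → towers=[A/G; C; E; F/B] holding=D
         pickup(E) → towers=[A/G/D; C; F/B] holding=E
         pickup(C) → towers=[A/G/D; E; F/B] holding=C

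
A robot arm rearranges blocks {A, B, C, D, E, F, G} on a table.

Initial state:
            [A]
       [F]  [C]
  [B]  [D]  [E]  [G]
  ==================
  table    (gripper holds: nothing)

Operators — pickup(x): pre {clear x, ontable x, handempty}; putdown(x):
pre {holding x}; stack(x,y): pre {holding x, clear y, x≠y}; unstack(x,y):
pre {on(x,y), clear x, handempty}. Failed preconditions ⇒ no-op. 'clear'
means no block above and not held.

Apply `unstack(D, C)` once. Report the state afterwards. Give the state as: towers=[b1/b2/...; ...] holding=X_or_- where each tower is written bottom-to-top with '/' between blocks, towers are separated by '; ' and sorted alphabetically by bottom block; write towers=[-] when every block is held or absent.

towers=[B; D/F; E/C/A; G] holding=-

before: towers=[B; D/F; E/C/A; G] holding=-
pre[unstack(D, C)]: on(D,C) no, clear(D) no, handempty yes
on(D,C), clear(D) unmet → unstack(D, C) is a no-op
after:  towers=[B; D/F; E/C/A; G] holding=-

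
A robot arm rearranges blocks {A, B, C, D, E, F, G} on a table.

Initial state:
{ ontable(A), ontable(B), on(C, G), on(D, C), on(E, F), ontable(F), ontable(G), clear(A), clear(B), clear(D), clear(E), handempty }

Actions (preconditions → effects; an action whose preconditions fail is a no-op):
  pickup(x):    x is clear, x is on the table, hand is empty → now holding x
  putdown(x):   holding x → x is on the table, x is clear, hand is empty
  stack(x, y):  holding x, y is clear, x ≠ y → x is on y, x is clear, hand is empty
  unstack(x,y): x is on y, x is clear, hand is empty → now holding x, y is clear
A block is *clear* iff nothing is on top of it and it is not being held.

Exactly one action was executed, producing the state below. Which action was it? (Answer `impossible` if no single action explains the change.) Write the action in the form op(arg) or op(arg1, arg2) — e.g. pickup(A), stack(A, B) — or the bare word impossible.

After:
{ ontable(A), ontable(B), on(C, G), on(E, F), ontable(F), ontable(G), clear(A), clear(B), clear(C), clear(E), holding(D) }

target: towers=[A; B; F/E; G/C] holding=D
         pickup(B) → towers=[A; F/E; G/C/D] holding=B
     unstack(D, C) → towers=[A; B; F/E; G/C] holding=D  ← match
         pickup(A) → towers=[B; F/E; G/C/D] holding=A
     unstack(E, F) → towers=[A; B; F; G/C/D] holding=E

unstack(D, C)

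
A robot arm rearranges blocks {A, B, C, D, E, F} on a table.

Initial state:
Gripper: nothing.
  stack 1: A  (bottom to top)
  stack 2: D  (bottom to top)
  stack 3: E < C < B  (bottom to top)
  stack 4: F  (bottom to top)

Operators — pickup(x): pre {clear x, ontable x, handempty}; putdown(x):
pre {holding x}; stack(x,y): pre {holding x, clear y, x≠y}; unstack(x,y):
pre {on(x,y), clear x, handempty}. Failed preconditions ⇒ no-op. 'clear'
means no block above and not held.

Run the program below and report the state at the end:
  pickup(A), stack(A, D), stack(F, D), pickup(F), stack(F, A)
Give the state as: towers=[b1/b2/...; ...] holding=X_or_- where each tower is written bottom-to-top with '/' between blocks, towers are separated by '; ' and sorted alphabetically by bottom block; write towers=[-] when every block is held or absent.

step 1 (pickup(A)): towers=[D; E/C/B; F] holding=A
step 2 (stack(A, D)): towers=[D/A; E/C/B; F] holding=-
step 3 (stack(F, D)) [no-op]: towers=[D/A; E/C/B; F] holding=-
step 4 (pickup(F)): towers=[D/A; E/C/B] holding=F
step 5 (stack(F, A)): towers=[D/A/F; E/C/B] holding=-

towers=[D/A/F; E/C/B] holding=-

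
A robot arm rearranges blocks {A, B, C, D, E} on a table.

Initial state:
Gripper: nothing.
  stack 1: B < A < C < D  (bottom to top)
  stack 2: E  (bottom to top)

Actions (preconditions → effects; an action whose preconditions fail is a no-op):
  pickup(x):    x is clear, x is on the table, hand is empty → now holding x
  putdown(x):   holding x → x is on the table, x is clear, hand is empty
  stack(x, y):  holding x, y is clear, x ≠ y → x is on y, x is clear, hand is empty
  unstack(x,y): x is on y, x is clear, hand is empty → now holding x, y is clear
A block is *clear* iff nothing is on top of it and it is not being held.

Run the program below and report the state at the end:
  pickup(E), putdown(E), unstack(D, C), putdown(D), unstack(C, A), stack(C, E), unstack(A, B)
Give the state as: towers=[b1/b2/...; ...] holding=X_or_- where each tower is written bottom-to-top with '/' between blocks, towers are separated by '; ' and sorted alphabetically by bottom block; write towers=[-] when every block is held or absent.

towers=[B; D; E/C] holding=A

step 1 (pickup(E)): towers=[B/A/C/D] holding=E
step 2 (putdown(E)): towers=[B/A/C/D; E] holding=-
step 3 (unstack(D, C)): towers=[B/A/C; E] holding=D
step 4 (putdown(D)): towers=[B/A/C; D; E] holding=-
step 5 (unstack(C, A)): towers=[B/A; D; E] holding=C
step 6 (stack(C, E)): towers=[B/A; D; E/C] holding=-
step 7 (unstack(A, B)): towers=[B; D; E/C] holding=A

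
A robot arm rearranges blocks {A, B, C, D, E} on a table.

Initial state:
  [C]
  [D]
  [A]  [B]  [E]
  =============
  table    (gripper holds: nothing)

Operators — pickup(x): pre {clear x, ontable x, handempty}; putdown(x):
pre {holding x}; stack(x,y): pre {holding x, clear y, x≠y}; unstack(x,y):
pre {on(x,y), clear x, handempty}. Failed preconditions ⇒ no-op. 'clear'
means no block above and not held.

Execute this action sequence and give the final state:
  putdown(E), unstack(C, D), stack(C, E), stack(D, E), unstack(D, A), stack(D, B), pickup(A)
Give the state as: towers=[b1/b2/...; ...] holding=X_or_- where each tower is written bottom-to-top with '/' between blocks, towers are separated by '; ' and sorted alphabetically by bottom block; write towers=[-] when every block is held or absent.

step 1 (putdown(E)) [no-op]: towers=[A/D/C; B; E] holding=-
step 2 (unstack(C, D)): towers=[A/D; B; E] holding=C
step 3 (stack(C, E)): towers=[A/D; B; E/C] holding=-
step 4 (stack(D, E)) [no-op]: towers=[A/D; B; E/C] holding=-
step 5 (unstack(D, A)): towers=[A; B; E/C] holding=D
step 6 (stack(D, B)): towers=[A; B/D; E/C] holding=-
step 7 (pickup(A)): towers=[B/D; E/C] holding=A

towers=[B/D; E/C] holding=A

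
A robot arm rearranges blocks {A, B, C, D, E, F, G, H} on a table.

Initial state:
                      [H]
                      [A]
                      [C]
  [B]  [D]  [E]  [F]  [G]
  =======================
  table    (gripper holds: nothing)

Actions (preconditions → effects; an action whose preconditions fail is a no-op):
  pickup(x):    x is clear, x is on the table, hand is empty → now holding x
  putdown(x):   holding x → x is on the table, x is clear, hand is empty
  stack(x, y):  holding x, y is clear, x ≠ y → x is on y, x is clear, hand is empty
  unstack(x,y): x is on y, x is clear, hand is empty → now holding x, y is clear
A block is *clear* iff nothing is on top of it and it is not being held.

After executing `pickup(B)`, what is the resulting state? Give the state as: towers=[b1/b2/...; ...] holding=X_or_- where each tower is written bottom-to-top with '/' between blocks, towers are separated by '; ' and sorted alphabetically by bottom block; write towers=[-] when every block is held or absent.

towers=[D; E; F; G/C/A/H] holding=B

before: towers=[B; D; E; F; G/C/A/H] holding=-
pre[pickup(B)]: clear(B) yes, ontable(B) yes, handempty yes
all met → apply pickup(B)
after:  towers=[D; E; F; G/C/A/H] holding=B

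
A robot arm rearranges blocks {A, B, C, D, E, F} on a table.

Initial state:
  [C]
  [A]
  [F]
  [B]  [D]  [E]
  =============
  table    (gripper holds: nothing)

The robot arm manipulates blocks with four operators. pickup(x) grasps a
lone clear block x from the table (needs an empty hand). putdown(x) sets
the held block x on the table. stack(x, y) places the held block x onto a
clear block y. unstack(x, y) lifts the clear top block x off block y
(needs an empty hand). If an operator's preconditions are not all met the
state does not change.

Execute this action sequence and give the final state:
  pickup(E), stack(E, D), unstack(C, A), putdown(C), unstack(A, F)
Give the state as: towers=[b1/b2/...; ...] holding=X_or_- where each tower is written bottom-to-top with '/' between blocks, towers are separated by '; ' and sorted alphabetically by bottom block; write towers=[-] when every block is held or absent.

towers=[B/F; C; D/E] holding=A

step 1 (pickup(E)): towers=[B/F/A/C; D] holding=E
step 2 (stack(E, D)): towers=[B/F/A/C; D/E] holding=-
step 3 (unstack(C, A)): towers=[B/F/A; D/E] holding=C
step 4 (putdown(C)): towers=[B/F/A; C; D/E] holding=-
step 5 (unstack(A, F)): towers=[B/F; C; D/E] holding=A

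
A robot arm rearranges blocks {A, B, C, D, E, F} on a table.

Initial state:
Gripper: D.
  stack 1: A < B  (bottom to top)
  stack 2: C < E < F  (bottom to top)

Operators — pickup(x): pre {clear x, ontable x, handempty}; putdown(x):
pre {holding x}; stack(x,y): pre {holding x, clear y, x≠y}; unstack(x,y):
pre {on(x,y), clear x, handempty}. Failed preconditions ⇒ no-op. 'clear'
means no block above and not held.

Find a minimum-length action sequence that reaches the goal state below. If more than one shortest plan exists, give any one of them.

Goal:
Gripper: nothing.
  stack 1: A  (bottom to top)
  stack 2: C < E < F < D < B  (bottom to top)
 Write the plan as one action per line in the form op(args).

step 1 (stack(D, F)): towers=[A/B; C/E/F/D] holding=-
step 2 (unstack(B, A)): towers=[A; C/E/F/D] holding=B
step 3 (stack(B, D)): towers=[A; C/E/F/D/B] holding=-
goal check: towers=[A; C/E/F/D/B] holding=- — reached (length 3, optimal by BFS)

stack(D, F)
unstack(B, A)
stack(B, D)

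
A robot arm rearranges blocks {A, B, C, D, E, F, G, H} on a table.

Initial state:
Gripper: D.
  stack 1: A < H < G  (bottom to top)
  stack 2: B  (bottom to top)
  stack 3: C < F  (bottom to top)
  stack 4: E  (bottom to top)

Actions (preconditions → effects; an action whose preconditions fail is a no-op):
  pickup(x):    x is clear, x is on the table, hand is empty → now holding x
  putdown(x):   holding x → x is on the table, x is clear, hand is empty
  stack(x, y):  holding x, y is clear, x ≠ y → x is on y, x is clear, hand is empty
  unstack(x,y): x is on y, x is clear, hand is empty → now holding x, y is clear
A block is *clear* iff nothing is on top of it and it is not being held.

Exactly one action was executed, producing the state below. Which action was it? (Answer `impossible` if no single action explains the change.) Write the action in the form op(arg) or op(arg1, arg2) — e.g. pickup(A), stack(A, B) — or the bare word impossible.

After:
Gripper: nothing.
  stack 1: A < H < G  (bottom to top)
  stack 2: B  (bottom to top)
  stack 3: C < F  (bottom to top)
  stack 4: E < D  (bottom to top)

stack(D, E)

target: towers=[A/H/G; B; C/F; E/D] holding=-
        putdown(D) → towers=[A/H/G; B; C/F; D; E] holding=-
       stack(D, G) → towers=[A/H/G/D; B; C/F; E] holding=-
       stack(D, E) → towers=[A/H/G; B; C/F; E/D] holding=-  ← match
       stack(D, B) → towers=[A/H/G; B/D; C/F; E] holding=-
       stack(D, F) → towers=[A/H/G; B; C/F/D; E] holding=-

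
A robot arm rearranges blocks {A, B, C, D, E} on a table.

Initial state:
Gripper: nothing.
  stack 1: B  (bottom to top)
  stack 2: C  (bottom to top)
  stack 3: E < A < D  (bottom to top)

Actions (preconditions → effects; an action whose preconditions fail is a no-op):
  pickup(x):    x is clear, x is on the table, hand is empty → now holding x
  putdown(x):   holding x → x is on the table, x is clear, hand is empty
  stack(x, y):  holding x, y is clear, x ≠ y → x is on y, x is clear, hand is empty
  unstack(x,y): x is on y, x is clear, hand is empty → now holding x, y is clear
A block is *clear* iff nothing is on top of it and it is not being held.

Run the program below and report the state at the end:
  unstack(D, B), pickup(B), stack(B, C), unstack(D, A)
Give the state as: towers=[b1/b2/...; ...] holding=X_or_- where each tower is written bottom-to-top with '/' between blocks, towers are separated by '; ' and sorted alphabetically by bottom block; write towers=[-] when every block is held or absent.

step 1 (unstack(D, B)) [no-op]: towers=[B; C; E/A/D] holding=-
step 2 (pickup(B)): towers=[C; E/A/D] holding=B
step 3 (stack(B, C)): towers=[C/B; E/A/D] holding=-
step 4 (unstack(D, A)): towers=[C/B; E/A] holding=D

towers=[C/B; E/A] holding=D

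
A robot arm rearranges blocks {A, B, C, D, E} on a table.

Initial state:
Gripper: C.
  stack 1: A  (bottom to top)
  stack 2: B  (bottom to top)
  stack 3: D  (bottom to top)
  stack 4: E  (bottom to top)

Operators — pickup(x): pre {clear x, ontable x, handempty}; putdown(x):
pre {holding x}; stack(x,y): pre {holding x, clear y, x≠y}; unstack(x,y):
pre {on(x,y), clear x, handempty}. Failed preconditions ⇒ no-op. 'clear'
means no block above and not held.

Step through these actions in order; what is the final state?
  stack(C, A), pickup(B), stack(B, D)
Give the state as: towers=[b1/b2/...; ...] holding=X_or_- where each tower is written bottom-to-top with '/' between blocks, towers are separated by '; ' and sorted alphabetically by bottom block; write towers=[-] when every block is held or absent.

towers=[A/C; D/B; E] holding=-

step 1 (stack(C, A)): towers=[A/C; B; D; E] holding=-
step 2 (pickup(B)): towers=[A/C; D; E] holding=B
step 3 (stack(B, D)): towers=[A/C; D/B; E] holding=-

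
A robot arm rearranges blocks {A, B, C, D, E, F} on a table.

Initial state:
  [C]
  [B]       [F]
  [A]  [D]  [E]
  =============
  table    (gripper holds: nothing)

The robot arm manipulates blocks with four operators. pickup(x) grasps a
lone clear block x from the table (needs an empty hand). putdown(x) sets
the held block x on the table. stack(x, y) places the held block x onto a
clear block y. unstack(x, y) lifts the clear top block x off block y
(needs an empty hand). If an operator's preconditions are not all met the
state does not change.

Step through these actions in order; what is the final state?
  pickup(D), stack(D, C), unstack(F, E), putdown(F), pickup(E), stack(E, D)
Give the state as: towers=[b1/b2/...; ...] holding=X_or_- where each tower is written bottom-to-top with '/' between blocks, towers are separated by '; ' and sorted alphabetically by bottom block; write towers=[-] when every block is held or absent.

towers=[A/B/C/D/E; F] holding=-

step 1 (pickup(D)): towers=[A/B/C; E/F] holding=D
step 2 (stack(D, C)): towers=[A/B/C/D; E/F] holding=-
step 3 (unstack(F, E)): towers=[A/B/C/D; E] holding=F
step 4 (putdown(F)): towers=[A/B/C/D; E; F] holding=-
step 5 (pickup(E)): towers=[A/B/C/D; F] holding=E
step 6 (stack(E, D)): towers=[A/B/C/D/E; F] holding=-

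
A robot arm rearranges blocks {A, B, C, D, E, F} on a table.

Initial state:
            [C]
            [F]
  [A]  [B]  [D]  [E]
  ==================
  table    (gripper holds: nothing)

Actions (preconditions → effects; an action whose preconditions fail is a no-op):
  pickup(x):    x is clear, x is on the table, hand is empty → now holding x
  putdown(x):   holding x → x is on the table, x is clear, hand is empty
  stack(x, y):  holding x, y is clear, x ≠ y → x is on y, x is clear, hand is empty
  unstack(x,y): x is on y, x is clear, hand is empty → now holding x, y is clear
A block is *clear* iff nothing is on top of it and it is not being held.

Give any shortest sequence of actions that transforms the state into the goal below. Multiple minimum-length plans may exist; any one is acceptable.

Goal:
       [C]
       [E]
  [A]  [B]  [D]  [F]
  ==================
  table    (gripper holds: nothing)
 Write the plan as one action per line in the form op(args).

pickup(E)
stack(E, B)
unstack(C, F)
stack(C, E)
unstack(F, D)
putdown(F)

step 1 (pickup(E)): towers=[A; B; D/F/C] holding=E
step 2 (stack(E, B)): towers=[A; B/E; D/F/C] holding=-
step 3 (unstack(C, F)): towers=[A; B/E; D/F] holding=C
step 4 (stack(C, E)): towers=[A; B/E/C; D/F] holding=-
step 5 (unstack(F, D)): towers=[A; B/E/C; D] holding=F
step 6 (putdown(F)): towers=[A; B/E/C; D; F] holding=-
goal check: towers=[A; B/E/C; D; F] holding=- — reached (length 6, optimal by BFS)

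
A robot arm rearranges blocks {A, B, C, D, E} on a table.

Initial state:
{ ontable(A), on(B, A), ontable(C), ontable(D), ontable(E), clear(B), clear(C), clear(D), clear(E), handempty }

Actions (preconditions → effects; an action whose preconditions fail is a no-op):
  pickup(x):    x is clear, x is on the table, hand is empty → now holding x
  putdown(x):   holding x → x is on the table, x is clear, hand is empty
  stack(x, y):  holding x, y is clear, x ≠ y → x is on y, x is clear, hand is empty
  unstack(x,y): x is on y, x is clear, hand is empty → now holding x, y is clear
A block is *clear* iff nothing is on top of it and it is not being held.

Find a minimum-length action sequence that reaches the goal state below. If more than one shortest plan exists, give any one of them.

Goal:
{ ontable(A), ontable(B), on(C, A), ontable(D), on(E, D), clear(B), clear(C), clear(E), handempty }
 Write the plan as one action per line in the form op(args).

step 1 (unstack(B, A)): towers=[A; C; D; E] holding=B
step 2 (putdown(B)): towers=[A; B; C; D; E] holding=-
step 3 (pickup(E)): towers=[A; B; C; D] holding=E
step 4 (stack(E, D)): towers=[A; B; C; D/E] holding=-
step 5 (pickup(C)): towers=[A; B; D/E] holding=C
step 6 (stack(C, A)): towers=[A/C; B; D/E] holding=-
goal check: towers=[A/C; B; D/E] holding=- — reached (length 6, optimal by BFS)

unstack(B, A)
putdown(B)
pickup(E)
stack(E, D)
pickup(C)
stack(C, A)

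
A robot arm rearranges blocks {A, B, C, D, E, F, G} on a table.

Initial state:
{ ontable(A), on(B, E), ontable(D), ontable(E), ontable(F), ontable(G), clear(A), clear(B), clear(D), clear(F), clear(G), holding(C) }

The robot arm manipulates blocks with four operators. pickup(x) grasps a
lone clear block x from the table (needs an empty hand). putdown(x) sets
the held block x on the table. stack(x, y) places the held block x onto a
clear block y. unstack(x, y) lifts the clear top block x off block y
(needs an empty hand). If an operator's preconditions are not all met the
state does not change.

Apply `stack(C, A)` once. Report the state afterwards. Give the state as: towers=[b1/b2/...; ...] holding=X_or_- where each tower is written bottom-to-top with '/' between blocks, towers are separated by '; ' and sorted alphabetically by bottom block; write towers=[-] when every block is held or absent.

before: towers=[A; D; E/B; F; G] holding=C
pre[stack(C, A)]: holding(C) ✓, clear(A) ✓, C≠A ✓
all met → apply stack(C, A)
after:  towers=[A/C; D; E/B; F; G] holding=-

towers=[A/C; D; E/B; F; G] holding=-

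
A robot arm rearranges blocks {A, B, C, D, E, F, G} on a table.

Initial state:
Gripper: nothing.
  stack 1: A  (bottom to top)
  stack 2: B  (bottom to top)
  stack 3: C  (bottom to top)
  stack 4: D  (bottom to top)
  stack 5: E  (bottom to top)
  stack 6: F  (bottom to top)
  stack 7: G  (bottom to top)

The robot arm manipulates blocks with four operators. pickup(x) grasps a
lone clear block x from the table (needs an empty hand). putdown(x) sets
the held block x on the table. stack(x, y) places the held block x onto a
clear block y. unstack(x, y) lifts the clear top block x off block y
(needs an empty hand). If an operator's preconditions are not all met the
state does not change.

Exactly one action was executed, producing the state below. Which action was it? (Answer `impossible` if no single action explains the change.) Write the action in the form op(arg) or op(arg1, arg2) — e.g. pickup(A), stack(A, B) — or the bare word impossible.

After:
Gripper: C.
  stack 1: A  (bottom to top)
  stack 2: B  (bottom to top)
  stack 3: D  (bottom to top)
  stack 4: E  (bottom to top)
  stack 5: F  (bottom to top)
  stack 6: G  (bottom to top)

target: towers=[A; B; D; E; F; G] holding=C
         pickup(B) → towers=[A; C; D; E; F; G] holding=B
         pickup(F) → towers=[A; B; C; D; E; G] holding=F
         pickup(G) → towers=[A; B; C; D; E; F] holding=G
         pickup(D) → towers=[A; B; C; E; F; G] holding=D
         pickup(A) → towers=[B; C; D; E; F; G] holding=A
         pickup(E) → towers=[A; B; C; D; F; G] holding=E
         pickup(C) → towers=[A; B; D; E; F; G] holding=C  ← match

pickup(C)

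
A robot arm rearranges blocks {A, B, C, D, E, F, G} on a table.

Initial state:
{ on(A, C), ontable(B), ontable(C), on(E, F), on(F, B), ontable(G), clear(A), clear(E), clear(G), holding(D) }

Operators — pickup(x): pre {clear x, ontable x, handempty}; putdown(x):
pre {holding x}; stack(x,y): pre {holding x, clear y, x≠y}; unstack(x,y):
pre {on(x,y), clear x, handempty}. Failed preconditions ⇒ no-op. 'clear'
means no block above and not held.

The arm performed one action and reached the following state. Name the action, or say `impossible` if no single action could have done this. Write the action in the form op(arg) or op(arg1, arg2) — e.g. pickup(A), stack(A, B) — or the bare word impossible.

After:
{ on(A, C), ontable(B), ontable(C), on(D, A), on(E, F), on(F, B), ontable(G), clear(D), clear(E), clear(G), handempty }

target: towers=[B/F/E; C/A/D; G] holding=-
        putdown(D) → towers=[B/F/E; C/A; D; G] holding=-
       stack(D, G) → towers=[B/F/E; C/A; G/D] holding=-
       stack(D, A) → towers=[B/F/E; C/A/D; G] holding=-  ← match
       stack(D, E) → towers=[B/F/E/D; C/A; G] holding=-

stack(D, A)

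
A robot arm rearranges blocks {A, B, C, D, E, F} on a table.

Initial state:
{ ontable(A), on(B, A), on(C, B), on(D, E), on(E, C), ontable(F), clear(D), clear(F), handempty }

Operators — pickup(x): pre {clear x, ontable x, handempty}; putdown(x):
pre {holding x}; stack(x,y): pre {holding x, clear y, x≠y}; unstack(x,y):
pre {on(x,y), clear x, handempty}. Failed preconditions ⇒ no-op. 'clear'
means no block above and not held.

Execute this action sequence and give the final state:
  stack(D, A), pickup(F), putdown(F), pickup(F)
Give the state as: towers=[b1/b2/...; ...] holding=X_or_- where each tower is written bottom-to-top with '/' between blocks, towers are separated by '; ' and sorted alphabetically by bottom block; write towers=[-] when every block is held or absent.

towers=[A/B/C/E/D] holding=F

step 1 (stack(D, A)) [no-op]: towers=[A/B/C/E/D; F] holding=-
step 2 (pickup(F)): towers=[A/B/C/E/D] holding=F
step 3 (putdown(F)): towers=[A/B/C/E/D; F] holding=-
step 4 (pickup(F)): towers=[A/B/C/E/D] holding=F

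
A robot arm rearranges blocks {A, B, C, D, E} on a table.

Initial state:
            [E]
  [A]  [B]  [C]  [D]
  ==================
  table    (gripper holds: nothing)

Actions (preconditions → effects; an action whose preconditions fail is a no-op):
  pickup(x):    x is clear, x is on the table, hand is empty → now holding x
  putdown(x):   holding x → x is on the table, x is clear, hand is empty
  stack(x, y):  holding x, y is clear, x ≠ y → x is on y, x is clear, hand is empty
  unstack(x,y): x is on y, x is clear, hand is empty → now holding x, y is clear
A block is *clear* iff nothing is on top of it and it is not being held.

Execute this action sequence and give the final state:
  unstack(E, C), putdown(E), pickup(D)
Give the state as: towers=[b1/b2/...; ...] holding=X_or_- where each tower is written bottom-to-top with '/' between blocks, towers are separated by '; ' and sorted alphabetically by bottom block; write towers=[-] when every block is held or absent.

towers=[A; B; C; E] holding=D

step 1 (unstack(E, C)): towers=[A; B; C; D] holding=E
step 2 (putdown(E)): towers=[A; B; C; D; E] holding=-
step 3 (pickup(D)): towers=[A; B; C; E] holding=D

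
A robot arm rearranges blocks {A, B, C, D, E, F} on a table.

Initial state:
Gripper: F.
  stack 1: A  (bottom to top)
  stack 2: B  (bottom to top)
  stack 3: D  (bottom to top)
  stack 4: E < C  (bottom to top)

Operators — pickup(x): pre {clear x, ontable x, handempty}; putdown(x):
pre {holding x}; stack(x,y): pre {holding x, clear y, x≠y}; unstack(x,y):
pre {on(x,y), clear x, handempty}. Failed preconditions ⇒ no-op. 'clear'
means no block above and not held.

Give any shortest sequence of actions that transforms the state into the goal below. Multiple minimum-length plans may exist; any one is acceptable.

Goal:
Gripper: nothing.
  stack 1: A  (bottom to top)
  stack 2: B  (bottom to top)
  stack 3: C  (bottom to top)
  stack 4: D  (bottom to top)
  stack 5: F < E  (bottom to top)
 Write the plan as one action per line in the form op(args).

putdown(F)
unstack(C, E)
putdown(C)
pickup(E)
stack(E, F)

step 1 (putdown(F)): towers=[A; B; D; E/C; F] holding=-
step 2 (unstack(C, E)): towers=[A; B; D; E; F] holding=C
step 3 (putdown(C)): towers=[A; B; C; D; E; F] holding=-
step 4 (pickup(E)): towers=[A; B; C; D; F] holding=E
step 5 (stack(E, F)): towers=[A; B; C; D; F/E] holding=-
goal check: towers=[A; B; C; D; F/E] holding=- — reached (length 5, optimal by BFS)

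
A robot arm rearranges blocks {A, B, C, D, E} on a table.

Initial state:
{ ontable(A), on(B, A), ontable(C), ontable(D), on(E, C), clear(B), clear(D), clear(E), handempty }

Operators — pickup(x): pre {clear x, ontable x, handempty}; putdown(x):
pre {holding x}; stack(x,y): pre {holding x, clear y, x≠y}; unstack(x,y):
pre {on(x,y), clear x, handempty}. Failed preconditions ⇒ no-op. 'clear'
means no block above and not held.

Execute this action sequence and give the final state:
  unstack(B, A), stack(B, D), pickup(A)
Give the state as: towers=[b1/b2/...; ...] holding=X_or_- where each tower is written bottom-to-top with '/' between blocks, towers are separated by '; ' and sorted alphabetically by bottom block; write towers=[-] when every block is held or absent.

step 1 (unstack(B, A)): towers=[A; C/E; D] holding=B
step 2 (stack(B, D)): towers=[A; C/E; D/B] holding=-
step 3 (pickup(A)): towers=[C/E; D/B] holding=A

towers=[C/E; D/B] holding=A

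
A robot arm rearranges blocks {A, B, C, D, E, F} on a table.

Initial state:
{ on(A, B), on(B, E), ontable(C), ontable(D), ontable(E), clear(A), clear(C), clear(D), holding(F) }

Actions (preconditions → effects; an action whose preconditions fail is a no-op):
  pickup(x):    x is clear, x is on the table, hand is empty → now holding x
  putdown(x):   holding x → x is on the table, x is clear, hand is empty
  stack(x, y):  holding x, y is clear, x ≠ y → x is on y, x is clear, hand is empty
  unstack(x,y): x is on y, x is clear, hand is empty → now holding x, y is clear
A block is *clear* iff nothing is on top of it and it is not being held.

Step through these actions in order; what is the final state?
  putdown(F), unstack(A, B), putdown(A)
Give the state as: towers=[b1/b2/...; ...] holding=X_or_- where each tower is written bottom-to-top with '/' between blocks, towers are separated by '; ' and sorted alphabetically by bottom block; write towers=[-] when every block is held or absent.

step 1 (putdown(F)): towers=[C; D; E/B/A; F] holding=-
step 2 (unstack(A, B)): towers=[C; D; E/B; F] holding=A
step 3 (putdown(A)): towers=[A; C; D; E/B; F] holding=-

towers=[A; C; D; E/B; F] holding=-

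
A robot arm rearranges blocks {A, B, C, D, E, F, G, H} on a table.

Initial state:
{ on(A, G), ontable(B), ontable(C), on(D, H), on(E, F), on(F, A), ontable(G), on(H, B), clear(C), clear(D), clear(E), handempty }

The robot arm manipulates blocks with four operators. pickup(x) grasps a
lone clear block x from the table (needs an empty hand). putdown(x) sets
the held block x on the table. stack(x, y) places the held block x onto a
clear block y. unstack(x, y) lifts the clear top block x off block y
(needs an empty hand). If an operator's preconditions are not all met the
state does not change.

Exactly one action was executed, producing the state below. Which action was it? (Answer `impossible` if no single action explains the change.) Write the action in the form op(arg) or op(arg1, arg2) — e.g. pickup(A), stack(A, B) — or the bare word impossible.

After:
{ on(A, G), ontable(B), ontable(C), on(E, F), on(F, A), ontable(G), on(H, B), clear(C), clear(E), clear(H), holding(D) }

unstack(D, H)

target: towers=[B/H; C; G/A/F/E] holding=D
     unstack(E, F) → towers=[B/H/D; C; G/A/F] holding=E
     unstack(D, H) → towers=[B/H; C; G/A/F/E] holding=D  ← match
         pickup(C) → towers=[B/H/D; G/A/F/E] holding=C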